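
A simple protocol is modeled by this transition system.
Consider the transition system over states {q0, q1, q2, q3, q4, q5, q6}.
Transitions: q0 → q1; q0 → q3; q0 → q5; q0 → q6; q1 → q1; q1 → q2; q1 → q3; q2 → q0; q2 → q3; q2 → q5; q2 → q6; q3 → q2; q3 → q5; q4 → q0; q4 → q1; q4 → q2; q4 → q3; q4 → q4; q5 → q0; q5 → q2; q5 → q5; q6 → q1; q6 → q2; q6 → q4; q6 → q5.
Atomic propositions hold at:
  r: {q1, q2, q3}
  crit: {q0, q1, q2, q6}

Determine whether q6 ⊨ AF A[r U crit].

Yes

A[r U crit]: least fixpoint, start Z0 = Sat(crit) = {q0, q1, q2, q6}, add states in Sat(r) with every successor in Z. Already a fixed point.
Sat(A[r U crit]) = {q0, q1, q2, q6}
AF A[r U crit]: least fixpoint, start Z0 = {q0, q1, q2, q6}, add states with every successor in Z. Already a fixed point.
Sat(AF A[r U crit]) = {q0, q1, q2, q6}
q6 ∈ Sat(AF A[r U crit]) = {q0, q1, q2, q6}, so the formula holds at q6.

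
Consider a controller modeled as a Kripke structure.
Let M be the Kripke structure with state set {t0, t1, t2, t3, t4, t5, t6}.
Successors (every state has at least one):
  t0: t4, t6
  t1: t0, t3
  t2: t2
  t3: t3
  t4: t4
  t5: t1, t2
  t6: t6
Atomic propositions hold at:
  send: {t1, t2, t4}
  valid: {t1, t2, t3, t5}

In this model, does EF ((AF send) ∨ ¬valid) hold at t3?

No

AF send: least fixpoint, start Z0 = {t1, t2, t4}, add states with every successor in Z. Z1 = {t1, t2, t4, t5}; fixed.
Sat(AF send) = {t1, t2, t4, t5}
Sat(¬valid) = {t0, t4, t6}
Sat((AF send) ∨ ¬valid) = {t0, t1, t2, t4, t5, t6}
EF ((AF send) ∨ ¬valid): least fixpoint, start Z0 = {t0, t1, t2, t4, t5, t6}, add states with some successor in Z. Already a fixed point.
Sat(EF ((AF send) ∨ ¬valid)) = {t0, t1, t2, t4, t5, t6}
t3 ∉ Sat(EF ((AF send) ∨ ¬valid)) = {t0, t1, t2, t4, t5, t6}, so the formula does not hold at t3.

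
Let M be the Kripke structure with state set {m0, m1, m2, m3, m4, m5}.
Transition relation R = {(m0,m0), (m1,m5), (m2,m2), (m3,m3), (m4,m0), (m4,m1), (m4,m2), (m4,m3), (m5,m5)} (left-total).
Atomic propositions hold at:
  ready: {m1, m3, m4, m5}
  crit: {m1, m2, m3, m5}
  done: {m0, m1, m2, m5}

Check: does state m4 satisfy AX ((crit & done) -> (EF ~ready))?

Sat(crit & done) = {m1, m2, m5}
Sat(~ready) = {m0, m2}
EF ~ready: least fixpoint, start Z0 = {m0, m2}, add states with some successor in Z. Z1 = {m0, m2, m4}; fixed.
Sat(EF ~ready) = {m0, m2, m4}
Sat((crit & done) -> (EF ~ready)) = {m0, m2, m3, m4}
Sat(AX ((crit & done) -> (EF ~ready))) = {s : every successor in {m0, m2, m3, m4}} = {m0, m2, m3}
m4 ∉ Sat(AX ((crit & done) -> (EF ~ready))) = {m0, m2, m3}, so the formula does not hold at m4.

No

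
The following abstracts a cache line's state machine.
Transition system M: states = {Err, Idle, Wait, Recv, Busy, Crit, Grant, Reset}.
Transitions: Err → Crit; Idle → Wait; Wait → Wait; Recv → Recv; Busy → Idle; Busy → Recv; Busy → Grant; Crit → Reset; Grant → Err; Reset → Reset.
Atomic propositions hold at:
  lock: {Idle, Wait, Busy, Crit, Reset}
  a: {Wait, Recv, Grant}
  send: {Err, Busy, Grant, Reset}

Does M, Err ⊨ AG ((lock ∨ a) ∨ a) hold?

Sat(lock ∨ a) = {Idle, Wait, Recv, Busy, Crit, Grant, Reset}
Sat((lock ∨ a) ∨ a) = {Idle, Wait, Recv, Busy, Crit, Grant, Reset}
AG ((lock ∨ a) ∨ a): greatest fixpoint, start Z0 = {Idle, Wait, Recv, Busy, Crit, Grant, Reset}, keep only states in Sat with every successor in Z. Z1 = {Idle, Wait, Recv, Busy, Crit, Reset}; Z2 = {Idle, Wait, Recv, Crit, Reset}; fixed.
Sat(AG ((lock ∨ a) ∨ a)) = {Idle, Wait, Recv, Crit, Reset}
Err ∉ Sat(AG ((lock ∨ a) ∨ a)) = {Idle, Wait, Recv, Crit, Reset}, so the formula does not hold at Err.

No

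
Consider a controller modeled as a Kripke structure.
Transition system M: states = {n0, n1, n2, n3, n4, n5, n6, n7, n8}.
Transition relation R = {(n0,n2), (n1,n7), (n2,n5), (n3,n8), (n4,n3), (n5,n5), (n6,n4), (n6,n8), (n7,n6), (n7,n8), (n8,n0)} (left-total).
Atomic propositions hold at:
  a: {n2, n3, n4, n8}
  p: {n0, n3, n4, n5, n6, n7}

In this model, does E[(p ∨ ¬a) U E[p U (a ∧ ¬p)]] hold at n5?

Sat(¬a) = {n0, n1, n5, n6, n7}
Sat(p ∨ ¬a) = {n0, n1, n3, n4, n5, n6, n7}
Sat(¬p) = {n1, n2, n8}
Sat(a ∧ ¬p) = {n2, n8}
E[p U (a ∧ ¬p)]: least fixpoint, start Z0 = Sat((a ∧ ¬p)) = {n2, n8}, add states in Sat(p) with some successor in Z. Z1 = {n0, n2, n3, n6, n7, n8}; Z2 = {n0, n2, n3, n4, n6, n7, n8}; fixed.
Sat(E[p U (a ∧ ¬p)]) = {n0, n2, n3, n4, n6, n7, n8}
E[(p ∨ ¬a) U E[p U (a ∧ ¬p)]]: least fixpoint, start Z0 = Sat(E[p U (a ∧ ¬p)]) = {n0, n2, n3, n4, n6, n7, n8}, add states in Sat(p ∨ ¬a) with some successor in Z. Z1 = {n0, n1, n2, n3, n4, n6, n7, n8}; fixed.
Sat(E[(p ∨ ¬a) U E[p U (a ∧ ¬p)]]) = {n0, n1, n2, n3, n4, n6, n7, n8}
n5 ∉ Sat(E[(p ∨ ¬a) U E[p U (a ∧ ¬p)]]) = {n0, n1, n2, n3, n4, n6, n7, n8}, so the formula does not hold at n5.

No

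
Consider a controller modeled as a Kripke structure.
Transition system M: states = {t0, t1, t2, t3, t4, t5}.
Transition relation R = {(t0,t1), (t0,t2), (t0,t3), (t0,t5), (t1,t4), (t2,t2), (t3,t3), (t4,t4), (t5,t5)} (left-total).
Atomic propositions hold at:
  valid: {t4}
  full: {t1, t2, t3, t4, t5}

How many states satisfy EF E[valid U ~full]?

Sat(~full) = {t0}
E[valid U ~full]: least fixpoint, start Z0 = Sat(~full) = {t0}, add states in Sat(valid) with some successor in Z. Already a fixed point.
Sat(E[valid U ~full]) = {t0}
EF E[valid U ~full]: least fixpoint, start Z0 = {t0}, add states with some successor in Z. Already a fixed point.
Sat(EF E[valid U ~full]) = {t0}
|Sat(EF E[valid U ~full])| = |{t0}| = 1.

1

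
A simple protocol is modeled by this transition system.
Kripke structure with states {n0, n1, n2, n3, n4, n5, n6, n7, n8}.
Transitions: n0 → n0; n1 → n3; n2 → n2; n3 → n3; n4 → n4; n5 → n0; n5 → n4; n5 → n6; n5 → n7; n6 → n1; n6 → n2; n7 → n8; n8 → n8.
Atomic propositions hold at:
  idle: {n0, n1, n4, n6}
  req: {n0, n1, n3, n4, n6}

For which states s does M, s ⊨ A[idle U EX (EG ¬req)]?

Sat(¬req) = {n2, n5, n7, n8}
EG ¬req: greatest fixpoint, start Z0 = {n2, n5, n7, n8}, keep only states in Sat with some successor in Z. Already a fixed point.
Sat(EG ¬req) = {n2, n5, n7, n8}
Sat(EX (EG ¬req)) = {s : some successor in {n2, n5, n7, n8}} = {n2, n5, n6, n7, n8}
A[idle U EX (EG ¬req)]: least fixpoint, start Z0 = Sat(EX (EG ¬req)) = {n2, n5, n6, n7, n8}, add states in Sat(idle) with every successor in Z. Already a fixed point.
Sat(A[idle U EX (EG ¬req)]) = {n2, n5, n6, n7, n8}

{n2, n5, n6, n7, n8}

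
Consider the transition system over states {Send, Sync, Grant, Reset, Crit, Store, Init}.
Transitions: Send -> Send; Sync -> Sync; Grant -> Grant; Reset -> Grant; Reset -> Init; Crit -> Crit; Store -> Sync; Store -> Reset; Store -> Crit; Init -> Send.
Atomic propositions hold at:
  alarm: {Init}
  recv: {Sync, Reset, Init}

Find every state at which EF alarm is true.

EF alarm: least fixpoint, start Z0 = {Init}, add states with some successor in Z. Z1 = {Reset, Init}; Z2 = {Reset, Store, Init}; fixed.
Sat(EF alarm) = {Reset, Store, Init}

{Reset, Store, Init}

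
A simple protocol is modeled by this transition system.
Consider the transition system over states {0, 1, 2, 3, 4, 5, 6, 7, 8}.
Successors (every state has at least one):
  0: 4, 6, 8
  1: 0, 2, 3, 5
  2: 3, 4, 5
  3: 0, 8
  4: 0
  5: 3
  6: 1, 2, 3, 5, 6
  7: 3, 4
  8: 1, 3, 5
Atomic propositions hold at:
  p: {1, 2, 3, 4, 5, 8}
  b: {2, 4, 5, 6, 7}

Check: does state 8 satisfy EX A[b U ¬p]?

No

Sat(¬p) = {0, 6, 7}
A[b U ¬p]: least fixpoint, start Z0 = Sat(¬p) = {0, 6, 7}, add states in Sat(b) with every successor in Z. Z1 = {0, 4, 6, 7}; fixed.
Sat(A[b U ¬p]) = {0, 4, 6, 7}
Sat(EX A[b U ¬p]) = {s : some successor in {0, 4, 6, 7}} = {0, 1, 2, 3, 4, 6, 7}
8 ∉ Sat(EX A[b U ¬p]) = {0, 1, 2, 3, 4, 6, 7}, so the formula does not hold at 8.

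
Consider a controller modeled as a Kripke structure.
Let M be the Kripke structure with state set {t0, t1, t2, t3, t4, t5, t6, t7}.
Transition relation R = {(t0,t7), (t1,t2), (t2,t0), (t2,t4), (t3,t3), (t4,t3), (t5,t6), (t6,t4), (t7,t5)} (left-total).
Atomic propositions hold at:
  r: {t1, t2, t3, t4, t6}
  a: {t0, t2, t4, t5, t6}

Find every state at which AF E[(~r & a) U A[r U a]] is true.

Sat(~r) = {t0, t5, t7}
Sat(~r & a) = {t0, t5}
A[r U a]: least fixpoint, start Z0 = Sat(a) = {t0, t2, t4, t5, t6}, add states in Sat(r) with every successor in Z. Z1 = {t0, t1, t2, t4, t5, t6}; fixed.
Sat(A[r U a]) = {t0, t1, t2, t4, t5, t6}
E[(~r & a) U A[r U a]]: least fixpoint, start Z0 = Sat(A[r U a]) = {t0, t1, t2, t4, t5, t6}, add states in Sat(~r & a) with some successor in Z. Already a fixed point.
Sat(E[(~r & a) U A[r U a]]) = {t0, t1, t2, t4, t5, t6}
AF E[(~r & a) U A[r U a]]: least fixpoint, start Z0 = {t0, t1, t2, t4, t5, t6}, add states with every successor in Z. Z1 = {t0, t1, t2, t4, t5, t6, t7}; fixed.
Sat(AF E[(~r & a) U A[r U a]]) = {t0, t1, t2, t4, t5, t6, t7}

{t0, t1, t2, t4, t5, t6, t7}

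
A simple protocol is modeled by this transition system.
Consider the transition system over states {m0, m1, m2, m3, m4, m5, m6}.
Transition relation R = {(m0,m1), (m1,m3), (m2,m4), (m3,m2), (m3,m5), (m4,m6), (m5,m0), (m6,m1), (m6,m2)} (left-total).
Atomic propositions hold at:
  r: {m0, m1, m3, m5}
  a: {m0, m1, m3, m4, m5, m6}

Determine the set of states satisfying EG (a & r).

Sat(a & r) = {m0, m1, m3, m5}
EG (a & r): greatest fixpoint, start Z0 = {m0, m1, m3, m5}, keep only states in Sat with some successor in Z. Already a fixed point.
Sat(EG (a & r)) = {m0, m1, m3, m5}

{m0, m1, m3, m5}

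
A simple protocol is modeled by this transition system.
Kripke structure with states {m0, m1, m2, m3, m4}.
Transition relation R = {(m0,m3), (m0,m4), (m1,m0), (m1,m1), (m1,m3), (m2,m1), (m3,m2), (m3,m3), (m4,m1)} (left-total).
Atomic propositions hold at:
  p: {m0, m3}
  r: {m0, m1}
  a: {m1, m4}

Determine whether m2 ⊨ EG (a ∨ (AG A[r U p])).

No

A[r U p]: least fixpoint, start Z0 = Sat(p) = {m0, m3}, add states in Sat(r) with every successor in Z. Already a fixed point.
Sat(A[r U p]) = {m0, m3}
AG A[r U p]: greatest fixpoint, start Z0 = {m0, m3}, keep only states in Sat with every successor in Z. Z1 = ∅; fixed.
Sat(AG A[r U p]) = ∅
Sat(a ∨ (AG A[r U p])) = {m1, m4}
EG (a ∨ (AG A[r U p])): greatest fixpoint, start Z0 = {m1, m4}, keep only states in Sat with some successor in Z. Already a fixed point.
Sat(EG (a ∨ (AG A[r U p]))) = {m1, m4}
m2 ∉ Sat(EG (a ∨ (AG A[r U p]))) = {m1, m4}, so the formula does not hold at m2.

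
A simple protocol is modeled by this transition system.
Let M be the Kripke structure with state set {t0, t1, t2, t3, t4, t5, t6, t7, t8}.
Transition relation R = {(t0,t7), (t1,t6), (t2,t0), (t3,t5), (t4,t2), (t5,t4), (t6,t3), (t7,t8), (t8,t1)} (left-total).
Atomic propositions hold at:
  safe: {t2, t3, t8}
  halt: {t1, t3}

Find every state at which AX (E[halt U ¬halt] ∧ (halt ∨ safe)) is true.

{t4, t6, t7, t8}

Sat(¬halt) = {t0, t2, t4, t5, t6, t7, t8}
E[halt U ¬halt]: least fixpoint, start Z0 = Sat(¬halt) = {t0, t2, t4, t5, t6, t7, t8}, add states in Sat(halt) with some successor in Z. Z1 = {t0, t1, t2, t3, t4, t5, t6, t7, t8}; fixed.
Sat(E[halt U ¬halt]) = {t0, t1, t2, t3, t4, t5, t6, t7, t8}
Sat(halt ∨ safe) = {t1, t2, t3, t8}
Sat(E[halt U ¬halt] ∧ (halt ∨ safe)) = {t1, t2, t3, t8}
Sat(AX (E[halt U ¬halt] ∧ (halt ∨ safe))) = {s : every successor in {t1, t2, t3, t8}} = {t4, t6, t7, t8}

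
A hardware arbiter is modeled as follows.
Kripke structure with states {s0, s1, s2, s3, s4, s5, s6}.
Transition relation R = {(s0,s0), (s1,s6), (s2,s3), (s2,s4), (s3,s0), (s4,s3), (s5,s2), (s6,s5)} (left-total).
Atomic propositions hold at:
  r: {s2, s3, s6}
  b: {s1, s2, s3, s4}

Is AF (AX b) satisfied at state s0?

No

Sat(AX b) = {s : every successor in {s1, s2, s3, s4}} = {s2, s4, s5}
AF (AX b): least fixpoint, start Z0 = {s2, s4, s5}, add states with every successor in Z. Z1 = {s2, s4, s5, s6}; Z2 = {s1, s2, s4, s5, s6}; fixed.
Sat(AF (AX b)) = {s1, s2, s4, s5, s6}
s0 ∉ Sat(AF (AX b)) = {s1, s2, s4, s5, s6}, so the formula does not hold at s0.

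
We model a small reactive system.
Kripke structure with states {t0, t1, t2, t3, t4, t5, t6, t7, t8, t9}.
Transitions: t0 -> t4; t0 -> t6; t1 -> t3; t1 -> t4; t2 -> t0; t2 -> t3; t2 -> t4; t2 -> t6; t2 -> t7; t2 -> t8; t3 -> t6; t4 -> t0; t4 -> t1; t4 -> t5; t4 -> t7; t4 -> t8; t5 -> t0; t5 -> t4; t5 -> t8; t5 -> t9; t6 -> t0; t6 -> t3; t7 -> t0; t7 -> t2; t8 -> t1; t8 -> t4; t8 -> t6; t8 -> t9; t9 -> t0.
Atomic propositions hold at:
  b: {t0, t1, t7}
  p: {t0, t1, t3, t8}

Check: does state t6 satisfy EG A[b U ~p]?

Yes

Sat(~p) = {t2, t4, t5, t6, t7, t9}
A[b U ~p]: least fixpoint, start Z0 = Sat(~p) = {t2, t4, t5, t6, t7, t9}, add states in Sat(b) with every successor in Z. Z1 = {t0, t2, t4, t5, t6, t7, t9}; fixed.
Sat(A[b U ~p]) = {t0, t2, t4, t5, t6, t7, t9}
EG A[b U ~p]: greatest fixpoint, start Z0 = {t0, t2, t4, t5, t6, t7, t9}, keep only states in Sat with some successor in Z. Already a fixed point.
Sat(EG A[b U ~p]) = {t0, t2, t4, t5, t6, t7, t9}
t6 ∈ Sat(EG A[b U ~p]) = {t0, t2, t4, t5, t6, t7, t9}, so the formula holds at t6.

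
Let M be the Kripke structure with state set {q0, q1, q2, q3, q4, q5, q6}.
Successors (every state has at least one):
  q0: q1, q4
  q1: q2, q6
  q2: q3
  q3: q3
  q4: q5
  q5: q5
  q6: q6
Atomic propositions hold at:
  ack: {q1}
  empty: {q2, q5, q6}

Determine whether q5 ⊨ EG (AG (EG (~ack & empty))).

Sat(~ack) = {q0, q2, q3, q4, q5, q6}
Sat(~ack & empty) = {q2, q5, q6}
EG (~ack & empty): greatest fixpoint, start Z0 = {q2, q5, q6}, keep only states in Sat with some successor in Z. Z1 = {q5, q6}; fixed.
Sat(EG (~ack & empty)) = {q5, q6}
AG (EG (~ack & empty)): greatest fixpoint, start Z0 = {q5, q6}, keep only states in Sat with every successor in Z. Already a fixed point.
Sat(AG (EG (~ack & empty))) = {q5, q6}
EG (AG (EG (~ack & empty))): greatest fixpoint, start Z0 = {q5, q6}, keep only states in Sat with some successor in Z. Already a fixed point.
Sat(EG (AG (EG (~ack & empty)))) = {q5, q6}
q5 ∈ Sat(EG (AG (EG (~ack & empty)))) = {q5, q6}, so the formula holds at q5.

Yes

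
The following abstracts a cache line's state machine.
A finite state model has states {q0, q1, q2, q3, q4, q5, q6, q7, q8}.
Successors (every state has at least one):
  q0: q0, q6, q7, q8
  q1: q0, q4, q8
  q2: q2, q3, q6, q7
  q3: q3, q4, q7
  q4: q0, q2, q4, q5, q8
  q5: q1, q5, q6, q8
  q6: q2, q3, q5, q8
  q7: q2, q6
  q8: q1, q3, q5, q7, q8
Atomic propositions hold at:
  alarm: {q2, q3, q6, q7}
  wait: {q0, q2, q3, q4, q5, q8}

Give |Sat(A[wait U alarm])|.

A[wait U alarm]: least fixpoint, start Z0 = Sat(alarm) = {q2, q3, q6, q7}, add states in Sat(wait) with every successor in Z. Already a fixed point.
Sat(A[wait U alarm]) = {q2, q3, q6, q7}
|Sat(A[wait U alarm])| = |{q2, q3, q6, q7}| = 4.

4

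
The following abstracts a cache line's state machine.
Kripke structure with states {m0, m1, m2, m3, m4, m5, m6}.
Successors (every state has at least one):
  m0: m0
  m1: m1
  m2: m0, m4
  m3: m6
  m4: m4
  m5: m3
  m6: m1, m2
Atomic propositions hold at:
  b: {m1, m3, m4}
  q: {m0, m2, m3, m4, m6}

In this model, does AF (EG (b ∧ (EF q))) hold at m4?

EF q: least fixpoint, start Z0 = {m0, m2, m3, m4, m6}, add states with some successor in Z. Z1 = {m0, m2, m3, m4, m5, m6}; fixed.
Sat(EF q) = {m0, m2, m3, m4, m5, m6}
Sat(b ∧ (EF q)) = {m3, m4}
EG (b ∧ (EF q)): greatest fixpoint, start Z0 = {m3, m4}, keep only states in Sat with some successor in Z. Z1 = {m4}; fixed.
Sat(EG (b ∧ (EF q))) = {m4}
AF (EG (b ∧ (EF q))): least fixpoint, start Z0 = {m4}, add states with every successor in Z. Already a fixed point.
Sat(AF (EG (b ∧ (EF q)))) = {m4}
m4 ∈ Sat(AF (EG (b ∧ (EF q)))) = {m4}, so the formula holds at m4.

Yes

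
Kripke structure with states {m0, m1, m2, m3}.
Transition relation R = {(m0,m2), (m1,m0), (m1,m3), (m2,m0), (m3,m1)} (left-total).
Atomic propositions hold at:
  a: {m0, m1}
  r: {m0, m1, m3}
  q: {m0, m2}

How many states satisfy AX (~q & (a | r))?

Sat(~q) = {m1, m3}
Sat(a | r) = {m0, m1, m3}
Sat(~q & (a | r)) = {m1, m3}
Sat(AX (~q & (a | r))) = {s : every successor in {m1, m3}} = {m3}
|Sat(AX (~q & (a | r)))| = |{m3}| = 1.

1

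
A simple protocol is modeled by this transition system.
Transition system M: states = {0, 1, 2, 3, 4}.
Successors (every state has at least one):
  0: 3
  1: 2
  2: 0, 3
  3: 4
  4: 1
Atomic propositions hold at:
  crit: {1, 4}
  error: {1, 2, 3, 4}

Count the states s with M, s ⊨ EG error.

4

EG error: greatest fixpoint, start Z0 = {1, 2, 3, 4}, keep only states in Sat with some successor in Z. Already a fixed point.
Sat(EG error) = {1, 2, 3, 4}
|Sat(EG error)| = |{1, 2, 3, 4}| = 4.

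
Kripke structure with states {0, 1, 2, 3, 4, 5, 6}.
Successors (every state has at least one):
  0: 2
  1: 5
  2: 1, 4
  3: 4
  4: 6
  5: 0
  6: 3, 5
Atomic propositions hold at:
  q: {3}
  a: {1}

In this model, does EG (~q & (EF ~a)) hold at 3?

No

Sat(~q) = {0, 1, 2, 4, 5, 6}
Sat(~a) = {0, 2, 3, 4, 5, 6}
EF ~a: least fixpoint, start Z0 = {0, 2, 3, 4, 5, 6}, add states with some successor in Z. Z1 = {0, 1, 2, 3, 4, 5, 6}; fixed.
Sat(EF ~a) = {0, 1, 2, 3, 4, 5, 6}
Sat(~q & (EF ~a)) = {0, 1, 2, 4, 5, 6}
EG (~q & (EF ~a)): greatest fixpoint, start Z0 = {0, 1, 2, 4, 5, 6}, keep only states in Sat with some successor in Z. Already a fixed point.
Sat(EG (~q & (EF ~a))) = {0, 1, 2, 4, 5, 6}
3 ∉ Sat(EG (~q & (EF ~a))) = {0, 1, 2, 4, 5, 6}, so the formula does not hold at 3.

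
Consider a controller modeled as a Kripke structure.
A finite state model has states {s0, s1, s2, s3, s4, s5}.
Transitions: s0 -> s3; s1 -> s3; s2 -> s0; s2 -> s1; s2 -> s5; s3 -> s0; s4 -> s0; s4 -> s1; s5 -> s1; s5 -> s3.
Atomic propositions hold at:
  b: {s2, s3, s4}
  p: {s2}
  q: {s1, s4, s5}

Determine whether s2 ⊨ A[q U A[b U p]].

A[b U p]: least fixpoint, start Z0 = Sat(p) = {s2}, add states in Sat(b) with every successor in Z. Already a fixed point.
Sat(A[b U p]) = {s2}
A[q U A[b U p]]: least fixpoint, start Z0 = Sat(A[b U p]) = {s2}, add states in Sat(q) with every successor in Z. Already a fixed point.
Sat(A[q U A[b U p]]) = {s2}
s2 ∈ Sat(A[q U A[b U p]]) = {s2}, so the formula holds at s2.

Yes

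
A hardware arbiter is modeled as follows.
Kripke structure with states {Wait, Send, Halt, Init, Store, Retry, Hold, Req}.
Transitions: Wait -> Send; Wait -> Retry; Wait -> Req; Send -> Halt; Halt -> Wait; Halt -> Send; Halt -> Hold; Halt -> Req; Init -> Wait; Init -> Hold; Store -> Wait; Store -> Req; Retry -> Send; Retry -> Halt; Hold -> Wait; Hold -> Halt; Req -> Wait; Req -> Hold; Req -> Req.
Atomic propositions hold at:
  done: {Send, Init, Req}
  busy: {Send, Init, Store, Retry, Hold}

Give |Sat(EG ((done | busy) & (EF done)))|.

2

Sat(done | busy) = {Send, Init, Store, Retry, Hold, Req}
EF done: least fixpoint, start Z0 = {Send, Init, Req}, add states with some successor in Z. Z1 = {Wait, Send, Halt, Init, Store, Retry, Req}; Z2 = {Wait, Send, Halt, Init, Store, Retry, Hold, Req}; fixed.
Sat(EF done) = {Wait, Send, Halt, Init, Store, Retry, Hold, Req}
Sat((done | busy) & (EF done)) = {Send, Init, Store, Retry, Hold, Req}
EG ((done | busy) & (EF done)): greatest fixpoint, start Z0 = {Send, Init, Store, Retry, Hold, Req}, keep only states in Sat with some successor in Z. Z1 = {Init, Store, Retry, Req}; Z2 = {Store, Req}; fixed.
Sat(EG ((done | busy) & (EF done))) = {Store, Req}
|Sat(EG ((done | busy) & (EF done)))| = |{Store, Req}| = 2.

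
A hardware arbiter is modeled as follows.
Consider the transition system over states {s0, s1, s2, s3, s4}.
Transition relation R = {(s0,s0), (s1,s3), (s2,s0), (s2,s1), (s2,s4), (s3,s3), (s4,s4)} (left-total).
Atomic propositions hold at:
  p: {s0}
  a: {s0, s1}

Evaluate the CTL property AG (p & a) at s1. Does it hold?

Sat(p & a) = {s0}
AG (p & a): greatest fixpoint, start Z0 = {s0}, keep only states in Sat with every successor in Z. Already a fixed point.
Sat(AG (p & a)) = {s0}
s1 ∉ Sat(AG (p & a)) = {s0}, so the formula does not hold at s1.

No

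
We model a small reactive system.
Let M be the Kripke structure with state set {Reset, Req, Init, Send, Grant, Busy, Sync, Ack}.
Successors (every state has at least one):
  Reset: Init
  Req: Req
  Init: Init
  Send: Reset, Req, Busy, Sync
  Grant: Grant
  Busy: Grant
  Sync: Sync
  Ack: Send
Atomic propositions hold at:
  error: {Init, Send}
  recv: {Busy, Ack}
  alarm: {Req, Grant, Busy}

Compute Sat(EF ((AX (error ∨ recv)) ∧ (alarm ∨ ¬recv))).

Sat(error ∨ recv) = {Init, Send, Busy, Ack}
Sat(AX (error ∨ recv)) = {s : every successor in {Init, Send, Busy, Ack}} = {Reset, Init, Ack}
Sat(¬recv) = {Reset, Req, Init, Send, Grant, Sync}
Sat(alarm ∨ ¬recv) = {Reset, Req, Init, Send, Grant, Busy, Sync}
Sat((AX (error ∨ recv)) ∧ (alarm ∨ ¬recv)) = {Reset, Init}
EF ((AX (error ∨ recv)) ∧ (alarm ∨ ¬recv)): least fixpoint, start Z0 = {Reset, Init}, add states with some successor in Z. Z1 = {Reset, Init, Send}; Z2 = {Reset, Init, Send, Ack}; fixed.
Sat(EF ((AX (error ∨ recv)) ∧ (alarm ∨ ¬recv))) = {Reset, Init, Send, Ack}

{Reset, Init, Send, Ack}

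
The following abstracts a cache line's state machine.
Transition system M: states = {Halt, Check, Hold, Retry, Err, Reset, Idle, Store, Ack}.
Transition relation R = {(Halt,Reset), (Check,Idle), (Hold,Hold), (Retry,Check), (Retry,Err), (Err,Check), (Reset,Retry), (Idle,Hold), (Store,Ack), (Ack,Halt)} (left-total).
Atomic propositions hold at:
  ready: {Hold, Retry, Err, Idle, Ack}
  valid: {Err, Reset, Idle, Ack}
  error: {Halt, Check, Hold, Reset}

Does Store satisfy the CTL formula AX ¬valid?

Sat(¬valid) = {Halt, Check, Hold, Retry, Store}
Sat(AX ¬valid) = {s : every successor in {Halt, Check, Hold, Retry, Store}} = {Hold, Err, Reset, Idle, Ack}
Store ∉ Sat(AX ¬valid) = {Hold, Err, Reset, Idle, Ack}, so the formula does not hold at Store.

No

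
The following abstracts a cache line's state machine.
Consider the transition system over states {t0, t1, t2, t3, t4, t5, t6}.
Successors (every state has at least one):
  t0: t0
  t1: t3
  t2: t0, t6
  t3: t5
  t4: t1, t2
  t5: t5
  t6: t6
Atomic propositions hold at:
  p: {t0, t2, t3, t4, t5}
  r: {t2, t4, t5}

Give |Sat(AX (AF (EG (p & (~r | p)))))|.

5

Sat(~r) = {t0, t1, t3, t6}
Sat(~r | p) = {t0, t1, t2, t3, t4, t5, t6}
Sat(p & (~r | p)) = {t0, t2, t3, t4, t5}
EG (p & (~r | p)): greatest fixpoint, start Z0 = {t0, t2, t3, t4, t5}, keep only states in Sat with some successor in Z. Already a fixed point.
Sat(EG (p & (~r | p))) = {t0, t2, t3, t4, t5}
AF (EG (p & (~r | p))): least fixpoint, start Z0 = {t0, t2, t3, t4, t5}, add states with every successor in Z. Z1 = {t0, t1, t2, t3, t4, t5}; fixed.
Sat(AF (EG (p & (~r | p)))) = {t0, t1, t2, t3, t4, t5}
Sat(AX (AF (EG (p & (~r | p))))) = {s : every successor in {t0, t1, t2, t3, t4, t5}} = {t0, t1, t3, t4, t5}
|Sat(AX (AF (EG (p & (~r | p)))))| = |{t0, t1, t3, t4, t5}| = 5.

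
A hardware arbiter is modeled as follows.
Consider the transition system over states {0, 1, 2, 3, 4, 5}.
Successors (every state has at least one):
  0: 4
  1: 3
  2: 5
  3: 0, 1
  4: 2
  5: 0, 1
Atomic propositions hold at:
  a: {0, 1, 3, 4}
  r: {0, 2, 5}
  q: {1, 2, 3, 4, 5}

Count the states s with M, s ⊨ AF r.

AF r: least fixpoint, start Z0 = {0, 2, 5}, add states with every successor in Z. Z1 = {0, 2, 4, 5}; fixed.
Sat(AF r) = {0, 2, 4, 5}
|Sat(AF r)| = |{0, 2, 4, 5}| = 4.

4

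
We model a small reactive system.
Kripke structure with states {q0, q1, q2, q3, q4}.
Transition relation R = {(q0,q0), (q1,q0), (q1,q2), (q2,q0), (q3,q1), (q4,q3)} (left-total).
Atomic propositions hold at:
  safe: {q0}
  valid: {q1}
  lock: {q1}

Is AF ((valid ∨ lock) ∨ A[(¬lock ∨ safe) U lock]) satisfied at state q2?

Sat(valid ∨ lock) = {q1}
Sat(¬lock) = {q0, q2, q3, q4}
Sat(¬lock ∨ safe) = {q0, q2, q3, q4}
A[(¬lock ∨ safe) U lock]: least fixpoint, start Z0 = Sat(lock) = {q1}, add states in Sat(¬lock ∨ safe) with every successor in Z. Z1 = {q1, q3}; Z2 = {q1, q3, q4}; fixed.
Sat(A[(¬lock ∨ safe) U lock]) = {q1, q3, q4}
Sat((valid ∨ lock) ∨ A[(¬lock ∨ safe) U lock]) = {q1, q3, q4}
AF ((valid ∨ lock) ∨ A[(¬lock ∨ safe) U lock]): least fixpoint, start Z0 = {q1, q3, q4}, add states with every successor in Z. Already a fixed point.
Sat(AF ((valid ∨ lock) ∨ A[(¬lock ∨ safe) U lock])) = {q1, q3, q4}
q2 ∉ Sat(AF ((valid ∨ lock) ∨ A[(¬lock ∨ safe) U lock])) = {q1, q3, q4}, so the formula does not hold at q2.

No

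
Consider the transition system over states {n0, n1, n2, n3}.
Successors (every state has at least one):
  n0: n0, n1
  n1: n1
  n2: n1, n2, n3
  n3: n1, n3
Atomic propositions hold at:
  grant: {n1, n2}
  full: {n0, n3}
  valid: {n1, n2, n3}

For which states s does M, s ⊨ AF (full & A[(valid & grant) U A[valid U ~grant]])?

Sat(valid & grant) = {n1, n2}
Sat(~grant) = {n0, n3}
A[valid U ~grant]: least fixpoint, start Z0 = Sat(~grant) = {n0, n3}, add states in Sat(valid) with every successor in Z. Already a fixed point.
Sat(A[valid U ~grant]) = {n0, n3}
A[(valid & grant) U A[valid U ~grant]]: least fixpoint, start Z0 = Sat(A[valid U ~grant]) = {n0, n3}, add states in Sat(valid & grant) with every successor in Z. Already a fixed point.
Sat(A[(valid & grant) U A[valid U ~grant]]) = {n0, n3}
Sat(full & A[(valid & grant) U A[valid U ~grant]]) = {n0, n3}
AF (full & A[(valid & grant) U A[valid U ~grant]]): least fixpoint, start Z0 = {n0, n3}, add states with every successor in Z. Already a fixed point.
Sat(AF (full & A[(valid & grant) U A[valid U ~grant]])) = {n0, n3}

{n0, n3}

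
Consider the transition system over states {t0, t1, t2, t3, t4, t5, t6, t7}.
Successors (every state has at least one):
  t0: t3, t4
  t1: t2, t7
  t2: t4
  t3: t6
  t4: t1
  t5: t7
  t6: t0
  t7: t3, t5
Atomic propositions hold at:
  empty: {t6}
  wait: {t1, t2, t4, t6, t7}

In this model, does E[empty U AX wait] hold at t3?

Yes

Sat(AX wait) = {s : every successor in {t1, t2, t4, t6, t7}} = {t1, t2, t3, t4, t5}
E[empty U AX wait]: least fixpoint, start Z0 = Sat(AX wait) = {t1, t2, t3, t4, t5}, add states in Sat(empty) with some successor in Z. Already a fixed point.
Sat(E[empty U AX wait]) = {t1, t2, t3, t4, t5}
t3 ∈ Sat(E[empty U AX wait]) = {t1, t2, t3, t4, t5}, so the formula holds at t3.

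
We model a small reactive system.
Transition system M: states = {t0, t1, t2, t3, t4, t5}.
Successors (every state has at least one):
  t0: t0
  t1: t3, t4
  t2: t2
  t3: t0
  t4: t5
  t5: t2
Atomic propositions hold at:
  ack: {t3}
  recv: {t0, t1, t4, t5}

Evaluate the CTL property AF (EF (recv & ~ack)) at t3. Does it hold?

Yes

Sat(~ack) = {t0, t1, t2, t4, t5}
Sat(recv & ~ack) = {t0, t1, t4, t5}
EF (recv & ~ack): least fixpoint, start Z0 = {t0, t1, t4, t5}, add states with some successor in Z. Z1 = {t0, t1, t3, t4, t5}; fixed.
Sat(EF (recv & ~ack)) = {t0, t1, t3, t4, t5}
AF (EF (recv & ~ack)): least fixpoint, start Z0 = {t0, t1, t3, t4, t5}, add states with every successor in Z. Already a fixed point.
Sat(AF (EF (recv & ~ack))) = {t0, t1, t3, t4, t5}
t3 ∈ Sat(AF (EF (recv & ~ack))) = {t0, t1, t3, t4, t5}, so the formula holds at t3.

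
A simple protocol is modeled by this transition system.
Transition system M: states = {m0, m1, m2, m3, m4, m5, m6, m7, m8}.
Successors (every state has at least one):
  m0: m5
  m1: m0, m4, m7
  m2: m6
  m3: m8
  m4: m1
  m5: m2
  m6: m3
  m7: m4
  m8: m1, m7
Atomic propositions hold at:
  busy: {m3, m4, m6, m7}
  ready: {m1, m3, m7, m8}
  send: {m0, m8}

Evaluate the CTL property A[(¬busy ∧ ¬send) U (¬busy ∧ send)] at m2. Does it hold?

Sat(¬busy) = {m0, m1, m2, m5, m8}
Sat(¬send) = {m1, m2, m3, m4, m5, m6, m7}
Sat(¬busy ∧ ¬send) = {m1, m2, m5}
Sat(¬busy ∧ send) = {m0, m8}
A[(¬busy ∧ ¬send) U (¬busy ∧ send)]: least fixpoint, start Z0 = Sat((¬busy ∧ send)) = {m0, m8}, add states in Sat(¬busy ∧ ¬send) with every successor in Z. Already a fixed point.
Sat(A[(¬busy ∧ ¬send) U (¬busy ∧ send)]) = {m0, m8}
m2 ∉ Sat(A[(¬busy ∧ ¬send) U (¬busy ∧ send)]) = {m0, m8}, so the formula does not hold at m2.

No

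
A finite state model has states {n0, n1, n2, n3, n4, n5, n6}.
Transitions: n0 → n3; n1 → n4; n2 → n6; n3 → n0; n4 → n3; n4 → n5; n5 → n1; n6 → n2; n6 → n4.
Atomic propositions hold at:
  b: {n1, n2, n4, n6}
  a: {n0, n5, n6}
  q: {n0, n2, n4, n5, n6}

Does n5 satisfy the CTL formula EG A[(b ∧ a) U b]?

Sat(b ∧ a) = {n6}
A[(b ∧ a) U b]: least fixpoint, start Z0 = Sat(b) = {n1, n2, n4, n6}, add states in Sat(b ∧ a) with every successor in Z. Already a fixed point.
Sat(A[(b ∧ a) U b]) = {n1, n2, n4, n6}
EG A[(b ∧ a) U b]: greatest fixpoint, start Z0 = {n1, n2, n4, n6}, keep only states in Sat with some successor in Z. Z1 = {n1, n2, n6}; Z2 = {n2, n6}; fixed.
Sat(EG A[(b ∧ a) U b]) = {n2, n6}
n5 ∉ Sat(EG A[(b ∧ a) U b]) = {n2, n6}, so the formula does not hold at n5.

No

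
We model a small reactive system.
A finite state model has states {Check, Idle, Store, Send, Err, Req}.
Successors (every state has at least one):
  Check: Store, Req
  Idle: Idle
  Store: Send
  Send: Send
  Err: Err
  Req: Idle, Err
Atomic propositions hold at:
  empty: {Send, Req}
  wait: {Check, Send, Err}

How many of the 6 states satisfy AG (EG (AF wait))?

AF wait: least fixpoint, start Z0 = {Check, Send, Err}, add states with every successor in Z. Z1 = {Check, Store, Send, Err}; fixed.
Sat(AF wait) = {Check, Store, Send, Err}
EG (AF wait): greatest fixpoint, start Z0 = {Check, Store, Send, Err}, keep only states in Sat with some successor in Z. Already a fixed point.
Sat(EG (AF wait)) = {Check, Store, Send, Err}
AG (EG (AF wait)): greatest fixpoint, start Z0 = {Check, Store, Send, Err}, keep only states in Sat with every successor in Z. Z1 = {Store, Send, Err}; fixed.
Sat(AG (EG (AF wait))) = {Store, Send, Err}
|Sat(AG (EG (AF wait)))| = |{Store, Send, Err}| = 3.

3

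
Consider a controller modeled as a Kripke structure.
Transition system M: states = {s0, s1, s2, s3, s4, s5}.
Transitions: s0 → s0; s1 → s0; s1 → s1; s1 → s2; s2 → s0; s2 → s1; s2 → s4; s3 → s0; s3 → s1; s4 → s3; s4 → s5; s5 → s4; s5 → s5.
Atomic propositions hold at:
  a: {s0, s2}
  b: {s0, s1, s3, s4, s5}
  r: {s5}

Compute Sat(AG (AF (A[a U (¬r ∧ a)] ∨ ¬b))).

{s0}

Sat(¬r) = {s0, s1, s2, s3, s4}
Sat(¬r ∧ a) = {s0, s2}
A[a U (¬r ∧ a)]: least fixpoint, start Z0 = Sat((¬r ∧ a)) = {s0, s2}, add states in Sat(a) with every successor in Z. Already a fixed point.
Sat(A[a U (¬r ∧ a)]) = {s0, s2}
Sat(¬b) = {s2}
Sat(A[a U (¬r ∧ a)] ∨ ¬b) = {s0, s2}
AF (A[a U (¬r ∧ a)] ∨ ¬b): least fixpoint, start Z0 = {s0, s2}, add states with every successor in Z. Already a fixed point.
Sat(AF (A[a U (¬r ∧ a)] ∨ ¬b)) = {s0, s2}
AG (AF (A[a U (¬r ∧ a)] ∨ ¬b)): greatest fixpoint, start Z0 = {s0, s2}, keep only states in Sat with every successor in Z. Z1 = {s0}; fixed.
Sat(AG (AF (A[a U (¬r ∧ a)] ∨ ¬b))) = {s0}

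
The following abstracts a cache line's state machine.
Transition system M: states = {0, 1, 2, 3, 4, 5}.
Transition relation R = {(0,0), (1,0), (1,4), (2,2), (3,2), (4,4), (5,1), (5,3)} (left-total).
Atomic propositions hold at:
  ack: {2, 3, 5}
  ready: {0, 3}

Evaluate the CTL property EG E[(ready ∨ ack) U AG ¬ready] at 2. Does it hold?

Yes

Sat(ready ∨ ack) = {0, 2, 3, 5}
Sat(¬ready) = {1, 2, 4, 5}
AG ¬ready: greatest fixpoint, start Z0 = {1, 2, 4, 5}, keep only states in Sat with every successor in Z. Z1 = {2, 4}; fixed.
Sat(AG ¬ready) = {2, 4}
E[(ready ∨ ack) U AG ¬ready]: least fixpoint, start Z0 = Sat(AG ¬ready) = {2, 4}, add states in Sat(ready ∨ ack) with some successor in Z. Z1 = {2, 3, 4}; Z2 = {2, 3, 4, 5}; fixed.
Sat(E[(ready ∨ ack) U AG ¬ready]) = {2, 3, 4, 5}
EG E[(ready ∨ ack) U AG ¬ready]: greatest fixpoint, start Z0 = {2, 3, 4, 5}, keep only states in Sat with some successor in Z. Already a fixed point.
Sat(EG E[(ready ∨ ack) U AG ¬ready]) = {2, 3, 4, 5}
2 ∈ Sat(EG E[(ready ∨ ack) U AG ¬ready]) = {2, 3, 4, 5}, so the formula holds at 2.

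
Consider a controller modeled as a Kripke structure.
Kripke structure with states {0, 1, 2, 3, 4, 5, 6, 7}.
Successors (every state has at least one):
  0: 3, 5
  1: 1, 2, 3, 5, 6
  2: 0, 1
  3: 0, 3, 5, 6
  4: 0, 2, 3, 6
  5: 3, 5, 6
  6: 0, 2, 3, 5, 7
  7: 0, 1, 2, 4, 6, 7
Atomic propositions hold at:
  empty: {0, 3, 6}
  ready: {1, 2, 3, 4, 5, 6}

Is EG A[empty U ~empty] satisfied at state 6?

No

Sat(~empty) = {1, 2, 4, 5, 7}
A[empty U ~empty]: least fixpoint, start Z0 = Sat(~empty) = {1, 2, 4, 5, 7}, add states in Sat(empty) with every successor in Z. Already a fixed point.
Sat(A[empty U ~empty]) = {1, 2, 4, 5, 7}
EG A[empty U ~empty]: greatest fixpoint, start Z0 = {1, 2, 4, 5, 7}, keep only states in Sat with some successor in Z. Already a fixed point.
Sat(EG A[empty U ~empty]) = {1, 2, 4, 5, 7}
6 ∉ Sat(EG A[empty U ~empty]) = {1, 2, 4, 5, 7}, so the formula does not hold at 6.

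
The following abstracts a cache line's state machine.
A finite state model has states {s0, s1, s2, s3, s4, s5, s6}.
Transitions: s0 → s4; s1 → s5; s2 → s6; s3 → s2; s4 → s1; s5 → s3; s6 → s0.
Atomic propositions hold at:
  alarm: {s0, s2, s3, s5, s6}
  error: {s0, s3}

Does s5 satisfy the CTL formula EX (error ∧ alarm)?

Yes

Sat(error ∧ alarm) = {s0, s3}
Sat(EX (error ∧ alarm)) = {s : some successor in {s0, s3}} = {s5, s6}
s5 ∈ Sat(EX (error ∧ alarm)) = {s5, s6}, so the formula holds at s5.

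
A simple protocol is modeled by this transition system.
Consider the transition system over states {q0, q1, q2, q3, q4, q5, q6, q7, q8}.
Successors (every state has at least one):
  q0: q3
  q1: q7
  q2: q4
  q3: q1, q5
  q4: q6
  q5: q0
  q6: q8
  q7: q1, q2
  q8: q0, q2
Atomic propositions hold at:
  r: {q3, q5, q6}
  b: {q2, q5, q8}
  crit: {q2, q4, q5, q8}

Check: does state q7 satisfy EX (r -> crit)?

Yes

Sat(r -> crit) = {q0, q1, q2, q4, q5, q7, q8}
Sat(EX (r -> crit)) = {s : some successor in {q0, q1, q2, q4, q5, q7, q8}} = {q1, q2, q3, q5, q6, q7, q8}
q7 ∈ Sat(EX (r -> crit)) = {q1, q2, q3, q5, q6, q7, q8}, so the formula holds at q7.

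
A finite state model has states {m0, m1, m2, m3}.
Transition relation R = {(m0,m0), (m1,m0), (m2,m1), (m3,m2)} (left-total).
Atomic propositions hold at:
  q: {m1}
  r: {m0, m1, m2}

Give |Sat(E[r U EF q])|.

3

EF q: least fixpoint, start Z0 = {m1}, add states with some successor in Z. Z1 = {m1, m2}; Z2 = {m1, m2, m3}; fixed.
Sat(EF q) = {m1, m2, m3}
E[r U EF q]: least fixpoint, start Z0 = Sat(EF q) = {m1, m2, m3}, add states in Sat(r) with some successor in Z. Already a fixed point.
Sat(E[r U EF q]) = {m1, m2, m3}
|Sat(E[r U EF q])| = |{m1, m2, m3}| = 3.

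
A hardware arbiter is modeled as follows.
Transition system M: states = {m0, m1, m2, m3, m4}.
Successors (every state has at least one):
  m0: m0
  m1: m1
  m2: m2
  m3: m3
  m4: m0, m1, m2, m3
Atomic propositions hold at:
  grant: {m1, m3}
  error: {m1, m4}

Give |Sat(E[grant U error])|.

E[grant U error]: least fixpoint, start Z0 = Sat(error) = {m1, m4}, add states in Sat(grant) with some successor in Z. Already a fixed point.
Sat(E[grant U error]) = {m1, m4}
|Sat(E[grant U error])| = |{m1, m4}| = 2.

2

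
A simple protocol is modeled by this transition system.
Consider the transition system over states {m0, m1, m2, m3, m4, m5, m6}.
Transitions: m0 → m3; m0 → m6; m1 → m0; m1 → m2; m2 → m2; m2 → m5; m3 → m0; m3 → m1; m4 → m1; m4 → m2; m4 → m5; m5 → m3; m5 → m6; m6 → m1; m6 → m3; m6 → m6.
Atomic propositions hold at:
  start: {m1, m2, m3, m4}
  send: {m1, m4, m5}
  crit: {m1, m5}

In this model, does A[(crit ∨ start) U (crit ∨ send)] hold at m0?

No

Sat(crit ∨ start) = {m1, m2, m3, m4, m5}
Sat(crit ∨ send) = {m1, m4, m5}
A[(crit ∨ start) U (crit ∨ send)]: least fixpoint, start Z0 = Sat((crit ∨ send)) = {m1, m4, m5}, add states in Sat(crit ∨ start) with every successor in Z. Already a fixed point.
Sat(A[(crit ∨ start) U (crit ∨ send)]) = {m1, m4, m5}
m0 ∉ Sat(A[(crit ∨ start) U (crit ∨ send)]) = {m1, m4, m5}, so the formula does not hold at m0.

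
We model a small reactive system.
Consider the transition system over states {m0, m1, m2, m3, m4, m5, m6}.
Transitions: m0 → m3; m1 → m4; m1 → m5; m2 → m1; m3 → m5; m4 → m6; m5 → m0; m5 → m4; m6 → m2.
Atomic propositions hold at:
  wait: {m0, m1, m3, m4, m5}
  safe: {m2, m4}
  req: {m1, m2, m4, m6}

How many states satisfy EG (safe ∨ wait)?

5

Sat(safe ∨ wait) = {m0, m1, m2, m3, m4, m5}
EG (safe ∨ wait): greatest fixpoint, start Z0 = {m0, m1, m2, m3, m4, m5}, keep only states in Sat with some successor in Z. Z1 = {m0, m1, m2, m3, m5}; fixed.
Sat(EG (safe ∨ wait)) = {m0, m1, m2, m3, m5}
|Sat(EG (safe ∨ wait))| = |{m0, m1, m2, m3, m5}| = 5.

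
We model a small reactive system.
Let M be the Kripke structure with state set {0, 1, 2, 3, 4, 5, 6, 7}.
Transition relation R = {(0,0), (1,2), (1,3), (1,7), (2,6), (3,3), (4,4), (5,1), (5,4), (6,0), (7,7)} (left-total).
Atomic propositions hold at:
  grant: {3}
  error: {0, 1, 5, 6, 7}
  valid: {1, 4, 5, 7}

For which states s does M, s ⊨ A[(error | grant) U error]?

{0, 1, 5, 6, 7}

Sat(error | grant) = {0, 1, 3, 5, 6, 7}
A[(error | grant) U error]: least fixpoint, start Z0 = Sat(error) = {0, 1, 5, 6, 7}, add states in Sat(error | grant) with every successor in Z. Already a fixed point.
Sat(A[(error | grant) U error]) = {0, 1, 5, 6, 7}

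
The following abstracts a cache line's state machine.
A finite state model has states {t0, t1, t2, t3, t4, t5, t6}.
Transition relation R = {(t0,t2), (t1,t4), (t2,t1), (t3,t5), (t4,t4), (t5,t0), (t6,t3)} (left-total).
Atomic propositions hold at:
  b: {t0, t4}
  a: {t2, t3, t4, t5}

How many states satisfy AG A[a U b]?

1

A[a U b]: least fixpoint, start Z0 = Sat(b) = {t0, t4}, add states in Sat(a) with every successor in Z. Z1 = {t0, t4, t5}; Z2 = {t0, t3, t4, t5}; fixed.
Sat(A[a U b]) = {t0, t3, t4, t5}
AG A[a U b]: greatest fixpoint, start Z0 = {t0, t3, t4, t5}, keep only states in Sat with every successor in Z. Z1 = {t3, t4, t5}; Z2 = {t3, t4}; Z3 = {t4}; fixed.
Sat(AG A[a U b]) = {t4}
|Sat(AG A[a U b])| = |{t4}| = 1.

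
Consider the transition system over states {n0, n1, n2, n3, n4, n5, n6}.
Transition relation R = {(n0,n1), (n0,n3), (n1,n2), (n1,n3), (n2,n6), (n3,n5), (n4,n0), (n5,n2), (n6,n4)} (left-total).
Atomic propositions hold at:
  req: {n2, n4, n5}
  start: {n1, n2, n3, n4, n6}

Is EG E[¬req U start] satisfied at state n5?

Sat(¬req) = {n0, n1, n3, n6}
E[¬req U start]: least fixpoint, start Z0 = Sat(start) = {n1, n2, n3, n4, n6}, add states in Sat(¬req) with some successor in Z. Z1 = {n0, n1, n2, n3, n4, n6}; fixed.
Sat(E[¬req U start]) = {n0, n1, n2, n3, n4, n6}
EG E[¬req U start]: greatest fixpoint, start Z0 = {n0, n1, n2, n3, n4, n6}, keep only states in Sat with some successor in Z. Z1 = {n0, n1, n2, n4, n6}; fixed.
Sat(EG E[¬req U start]) = {n0, n1, n2, n4, n6}
n5 ∉ Sat(EG E[¬req U start]) = {n0, n1, n2, n4, n6}, so the formula does not hold at n5.

No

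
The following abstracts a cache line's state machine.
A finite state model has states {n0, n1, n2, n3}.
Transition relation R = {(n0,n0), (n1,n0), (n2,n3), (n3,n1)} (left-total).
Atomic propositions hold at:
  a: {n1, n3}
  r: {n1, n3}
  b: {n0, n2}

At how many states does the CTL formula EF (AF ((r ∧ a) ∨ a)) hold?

3

Sat(r ∧ a) = {n1, n3}
Sat((r ∧ a) ∨ a) = {n1, n3}
AF ((r ∧ a) ∨ a): least fixpoint, start Z0 = {n1, n3}, add states with every successor in Z. Z1 = {n1, n2, n3}; fixed.
Sat(AF ((r ∧ a) ∨ a)) = {n1, n2, n3}
EF (AF ((r ∧ a) ∨ a)): least fixpoint, start Z0 = {n1, n2, n3}, add states with some successor in Z. Already a fixed point.
Sat(EF (AF ((r ∧ a) ∨ a))) = {n1, n2, n3}
|Sat(EF (AF ((r ∧ a) ∨ a)))| = |{n1, n2, n3}| = 3.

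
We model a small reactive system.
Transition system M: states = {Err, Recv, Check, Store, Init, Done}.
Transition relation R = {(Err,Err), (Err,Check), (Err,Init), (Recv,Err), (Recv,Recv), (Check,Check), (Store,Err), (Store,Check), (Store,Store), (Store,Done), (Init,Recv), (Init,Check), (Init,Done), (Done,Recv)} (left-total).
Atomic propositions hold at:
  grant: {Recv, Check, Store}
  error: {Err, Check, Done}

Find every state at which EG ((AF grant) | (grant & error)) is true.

{Recv, Check, Store, Init, Done}

AF grant: least fixpoint, start Z0 = {Recv, Check, Store}, add states with every successor in Z. Z1 = {Recv, Check, Store, Done}; Z2 = {Recv, Check, Store, Init, Done}; fixed.
Sat(AF grant) = {Recv, Check, Store, Init, Done}
Sat(grant & error) = {Check}
Sat((AF grant) | (grant & error)) = {Recv, Check, Store, Init, Done}
EG ((AF grant) | (grant & error)): greatest fixpoint, start Z0 = {Recv, Check, Store, Init, Done}, keep only states in Sat with some successor in Z. Already a fixed point.
Sat(EG ((AF grant) | (grant & error))) = {Recv, Check, Store, Init, Done}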